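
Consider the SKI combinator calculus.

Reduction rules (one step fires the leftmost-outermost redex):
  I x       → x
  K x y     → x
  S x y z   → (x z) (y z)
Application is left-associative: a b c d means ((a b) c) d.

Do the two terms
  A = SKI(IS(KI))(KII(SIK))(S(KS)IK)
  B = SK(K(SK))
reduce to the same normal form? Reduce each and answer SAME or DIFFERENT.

Answer: SAME — A ⇓ SK(K(SK)), B ⇓ SK(K(SK))

Working:
Term A:
  start: SKI(IS(KI))(KII(SIK))(S(KS)IK)
  step 1: K(IS(KI))(I(IS(KI)))(KII(SIK))(S(KS)IK)
  step 2: IS(KI)(KII(SIK))(S(KS)IK)
  step 3: S(KI)(KII(SIK))(S(KS)IK)
  step 4: KI(S(KS)IK)(KII(SIK)(S(KS)IK))
  step 5: I(KII(SIK)(S(KS)IK))
  step 6: KII(SIK)(S(KS)IK)
  step 7: I(SIK)(S(KS)IK)
  step 8: SIK(S(KS)IK)
  step 9: I(S(KS)IK)(K(S(KS)IK))
  step 10: S(KS)IK(K(S(KS)IK))
  step 11: KSK(IK)(K(S(KS)IK))
  step 12: S(IK)(K(S(KS)IK))
  step 13: SK(K(S(KS)IK))
  step 14: SK(K(KSK(IK)))
  step 15: SK(K(S(IK)))
  step 16: SK(K(SK))

Term B:
  start: SK(K(SK))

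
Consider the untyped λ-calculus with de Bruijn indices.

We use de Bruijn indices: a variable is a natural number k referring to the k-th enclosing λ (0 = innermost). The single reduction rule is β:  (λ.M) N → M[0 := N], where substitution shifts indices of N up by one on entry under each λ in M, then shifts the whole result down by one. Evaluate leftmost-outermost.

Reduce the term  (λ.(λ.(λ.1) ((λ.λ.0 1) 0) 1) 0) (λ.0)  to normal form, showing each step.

  start: (λ.(λ.(λ.1) ((λ.λ.0 1) 0) 1) 0) (λ.0)
  →1  (λ.(λ.1) ((λ.λ.0 1) 0) (λ.0)) (λ.0)
  →2  (λ.λ.0) ((λ.λ.0 1) (λ.0)) (λ.0)
  →3  (λ.0) (λ.0)
  →4  λ.0

Answer: normal form = λ.0  (in 4 steps)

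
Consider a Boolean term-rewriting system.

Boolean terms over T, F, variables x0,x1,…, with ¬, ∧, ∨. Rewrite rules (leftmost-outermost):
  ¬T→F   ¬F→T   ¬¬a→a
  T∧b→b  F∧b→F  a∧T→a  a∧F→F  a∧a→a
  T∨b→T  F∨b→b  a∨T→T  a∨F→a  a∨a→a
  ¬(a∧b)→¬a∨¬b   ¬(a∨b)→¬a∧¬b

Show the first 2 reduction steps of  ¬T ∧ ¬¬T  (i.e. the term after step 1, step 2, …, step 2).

  start: ¬T ∧ ¬¬T
  →1  F ∧ ¬¬T
  →2  F

Answer: after 2 steps: F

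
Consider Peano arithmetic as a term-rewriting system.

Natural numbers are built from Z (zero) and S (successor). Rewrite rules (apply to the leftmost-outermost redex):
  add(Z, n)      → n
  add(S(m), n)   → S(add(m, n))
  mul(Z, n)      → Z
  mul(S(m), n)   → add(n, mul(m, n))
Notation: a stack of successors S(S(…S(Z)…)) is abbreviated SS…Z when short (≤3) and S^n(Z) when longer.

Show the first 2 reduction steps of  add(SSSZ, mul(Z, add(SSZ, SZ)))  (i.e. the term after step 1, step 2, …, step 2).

  start: add(SSSZ, mul(Z, add(SSZ, SZ)))
  step 1: S(add(SSZ, mul(Z, add(SSZ, SZ))))
  step 2: S(S(add(SZ, mul(Z, add(SSZ, SZ)))))

Answer: after 2 steps: S(S(add(SZ, mul(Z, add(SSZ, SZ)))))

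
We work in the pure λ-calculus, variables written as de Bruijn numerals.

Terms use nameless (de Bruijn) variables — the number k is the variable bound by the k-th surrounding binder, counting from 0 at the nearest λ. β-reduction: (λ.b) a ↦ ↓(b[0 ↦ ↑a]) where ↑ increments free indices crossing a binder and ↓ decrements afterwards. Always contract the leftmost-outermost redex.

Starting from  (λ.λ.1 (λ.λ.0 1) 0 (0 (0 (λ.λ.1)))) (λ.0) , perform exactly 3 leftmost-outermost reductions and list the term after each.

Answer: after 3 steps: λ.(λ.0 1) (0 (0 (λ.λ.1)))

Working:
  start: (λ.λ.1 (λ.λ.0 1) 0 (0 (0 (λ.λ.1)))) (λ.0)
  [1] λ.(λ.0) (λ.λ.0 1) 0 (0 (0 (λ.λ.1)))
  [2] λ.(λ.λ.0 1) 0 (0 (0 (λ.λ.1)))
  [3] λ.(λ.0 1) (0 (0 (λ.λ.1)))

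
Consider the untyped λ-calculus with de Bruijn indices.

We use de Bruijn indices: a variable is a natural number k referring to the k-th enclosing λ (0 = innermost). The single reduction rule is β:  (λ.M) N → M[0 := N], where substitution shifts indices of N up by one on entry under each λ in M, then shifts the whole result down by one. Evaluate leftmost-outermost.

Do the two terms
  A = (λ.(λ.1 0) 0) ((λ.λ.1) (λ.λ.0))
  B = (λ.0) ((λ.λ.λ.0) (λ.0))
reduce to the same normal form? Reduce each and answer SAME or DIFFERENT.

Term A:
  start: (λ.(λ.1 0) 0) ((λ.λ.1) (λ.λ.0))
  [1] (λ.(λ.λ.1) (λ.λ.0) 0) ((λ.λ.1) (λ.λ.0))
  [2] (λ.λ.1) (λ.λ.0) ((λ.λ.1) (λ.λ.0))
  [3] (λ.λ.λ.0) ((λ.λ.1) (λ.λ.0))
  [4] λ.λ.0

Term B:
  start: (λ.0) ((λ.λ.λ.0) (λ.0))
  [1] (λ.λ.λ.0) (λ.0)
  [2] λ.λ.0

Answer: SAME — A ⇓ λ.λ.0, B ⇓ λ.λ.0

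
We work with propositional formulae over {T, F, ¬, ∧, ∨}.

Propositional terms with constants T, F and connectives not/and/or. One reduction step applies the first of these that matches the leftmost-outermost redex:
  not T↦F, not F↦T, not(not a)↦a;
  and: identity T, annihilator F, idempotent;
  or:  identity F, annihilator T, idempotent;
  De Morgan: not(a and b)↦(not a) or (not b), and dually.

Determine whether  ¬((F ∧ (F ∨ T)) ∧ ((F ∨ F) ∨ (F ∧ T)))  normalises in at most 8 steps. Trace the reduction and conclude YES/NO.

Answer: YES — reaches normal form T in 5 ≤ 8 steps

Working:
  start: ¬((F ∧ (F ∨ T)) ∧ ((F ∨ F) ∨ (F ∧ T)))
  →1  ¬(F ∧ (F ∨ T)) ∨ ¬((F ∨ F) ∨ (F ∧ T))
  →2  (¬F ∨ ¬(F ∨ T)) ∨ ¬((F ∨ F) ∨ (F ∧ T))
  →3  (T ∨ ¬(F ∨ T)) ∨ ¬((F ∨ F) ∨ (F ∧ T))
  →4  T ∨ ¬((F ∨ F) ∨ (F ∧ T))
  →5  T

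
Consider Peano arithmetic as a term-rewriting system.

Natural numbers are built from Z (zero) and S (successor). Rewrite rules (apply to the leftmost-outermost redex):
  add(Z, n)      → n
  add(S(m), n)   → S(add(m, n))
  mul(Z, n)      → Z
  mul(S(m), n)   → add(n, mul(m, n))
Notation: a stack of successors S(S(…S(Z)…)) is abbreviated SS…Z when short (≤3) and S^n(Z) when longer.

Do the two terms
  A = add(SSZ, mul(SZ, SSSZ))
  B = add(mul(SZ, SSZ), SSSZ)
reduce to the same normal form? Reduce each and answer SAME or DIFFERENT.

Answer: SAME — A ⇓ S^5(Z), B ⇓ S^5(Z)

Working:
Term A:
  start: add(SSZ, mul(SZ, SSSZ))
  [1] S(add(SZ, mul(SZ, SSSZ)))
  [2] S(S(add(Z, mul(SZ, SSSZ))))
  [3] S(S(mul(SZ, SSSZ)))
  [4] S(S(add(SSSZ, mul(Z, SSSZ))))
  [5] S(S(S(add(SSZ, mul(Z, SSSZ)))))
  [6] S(S(S(S(add(SZ, mul(Z, SSSZ))))))
  [7] S(S(S(S(S(add(Z, mul(Z, SSSZ)))))))
  [8] S(S(S(S(S(mul(Z, SSSZ))))))
  [9] S^5(Z)

Term B:
  start: add(mul(SZ, SSZ), SSSZ)
  [1] add(add(SSZ, mul(Z, SSZ)), SSSZ)
  [2] add(S(add(SZ, mul(Z, SSZ))), SSSZ)
  [3] S(add(add(SZ, mul(Z, SSZ)), SSSZ))
  [4] S(add(S(add(Z, mul(Z, SSZ))), SSSZ))
  [5] S(S(add(add(Z, mul(Z, SSZ)), SSSZ)))
  [6] S(S(add(mul(Z, SSZ), SSSZ)))
  [7] S(S(add(Z, SSSZ)))
  [8] S^5(Z)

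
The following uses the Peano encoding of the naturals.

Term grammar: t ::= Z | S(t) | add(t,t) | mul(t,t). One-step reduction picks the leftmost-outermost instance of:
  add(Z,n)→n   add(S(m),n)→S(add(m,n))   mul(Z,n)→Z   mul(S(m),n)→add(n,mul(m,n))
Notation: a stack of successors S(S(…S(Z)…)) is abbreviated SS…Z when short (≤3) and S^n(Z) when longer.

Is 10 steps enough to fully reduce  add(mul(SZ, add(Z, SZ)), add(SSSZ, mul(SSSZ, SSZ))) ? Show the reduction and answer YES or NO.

Answer: NO — after 10 steps the term is S(S(S(S(add(Z, mul(SSSZ, SSZ)))))), not yet normal

Derivation:
  start: add(mul(SZ, add(Z, SZ)), add(SSSZ, mul(SSSZ, SSZ)))
  step 1: add(add(add(Z, SZ), mul(Z, add(Z, SZ))), add(SSSZ, mul(SSSZ, SSZ)))
  step 2: add(add(SZ, mul(Z, add(Z, SZ))), add(SSSZ, mul(SSSZ, SSZ)))
  step 3: add(S(add(Z, mul(Z, add(Z, SZ)))), add(SSSZ, mul(SSSZ, SSZ)))
  step 4: S(add(add(Z, mul(Z, add(Z, SZ))), add(SSSZ, mul(SSSZ, SSZ))))
  step 5: S(add(mul(Z, add(Z, SZ)), add(SSSZ, mul(SSSZ, SSZ))))
  step 6: S(add(Z, add(SSSZ, mul(SSSZ, SSZ))))
  step 7: S(add(SSSZ, mul(SSSZ, SSZ)))
  step 8: S(S(add(SSZ, mul(SSSZ, SSZ))))
  step 9: S(S(S(add(SZ, mul(SSSZ, SSZ)))))
  step 10: S(S(S(S(add(Z, mul(SSSZ, SSZ))))))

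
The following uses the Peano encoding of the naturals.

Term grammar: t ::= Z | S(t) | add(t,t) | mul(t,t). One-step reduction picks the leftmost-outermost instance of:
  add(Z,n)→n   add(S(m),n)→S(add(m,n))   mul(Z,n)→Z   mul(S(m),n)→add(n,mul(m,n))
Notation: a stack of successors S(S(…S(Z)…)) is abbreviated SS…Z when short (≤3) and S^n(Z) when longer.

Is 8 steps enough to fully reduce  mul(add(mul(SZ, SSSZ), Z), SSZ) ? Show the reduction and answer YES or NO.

Answer: NO — after 8 steps the term is S(S(mul(add(S(add(SZ, mul(Z, SSSZ))), Z), SSZ))), not yet normal

Derivation:
  start: mul(add(mul(SZ, SSSZ), Z), SSZ)
  →1  mul(add(add(SSSZ, mul(Z, SSSZ)), Z), SSZ)
  →2  mul(add(S(add(SSZ, mul(Z, SSSZ))), Z), SSZ)
  →3  mul(S(add(add(SSZ, mul(Z, SSSZ)), Z)), SSZ)
  →4  add(SSZ, mul(add(add(SSZ, mul(Z, SSSZ)), Z), SSZ))
  →5  S(add(SZ, mul(add(add(SSZ, mul(Z, SSSZ)), Z), SSZ)))
  →6  S(S(add(Z, mul(add(add(SSZ, mul(Z, SSSZ)), Z), SSZ))))
  →7  S(S(mul(add(add(SSZ, mul(Z, SSSZ)), Z), SSZ)))
  →8  S(S(mul(add(S(add(SZ, mul(Z, SSSZ))), Z), SSZ)))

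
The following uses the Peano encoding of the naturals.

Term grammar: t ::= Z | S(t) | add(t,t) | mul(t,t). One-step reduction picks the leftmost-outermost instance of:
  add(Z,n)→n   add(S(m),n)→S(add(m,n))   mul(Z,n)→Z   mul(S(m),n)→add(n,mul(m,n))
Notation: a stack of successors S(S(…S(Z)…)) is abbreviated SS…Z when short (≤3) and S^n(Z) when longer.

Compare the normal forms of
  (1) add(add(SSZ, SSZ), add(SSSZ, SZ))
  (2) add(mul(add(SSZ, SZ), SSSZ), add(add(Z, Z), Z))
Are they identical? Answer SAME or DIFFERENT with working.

Term A:
  start: add(add(SSZ, SSZ), add(SSSZ, SZ))
  [1] add(S(add(SZ, SSZ)), add(SSSZ, SZ))
  [2] S(add(add(SZ, SSZ), add(SSSZ, SZ)))
  [3] S(add(S(add(Z, SSZ)), add(SSSZ, SZ)))
  [4] S(S(add(add(Z, SSZ), add(SSSZ, SZ))))
  [5] S(S(add(SSZ, add(SSSZ, SZ))))
  [6] S(S(S(add(SZ, add(SSSZ, SZ)))))
  [7] S(S(S(S(add(Z, add(SSSZ, SZ))))))
  [8] S(S(S(S(add(SSSZ, SZ)))))
  [9] S(S(S(S(S(add(SSZ, SZ))))))
  [10] S(S(S(S(S(S(add(SZ, SZ)))))))
  [11] S(S(S(S(S(S(S(add(Z, SZ))))))))
  [12] S^8(Z)

Term B:
  start: add(mul(add(SSZ, SZ), SSSZ), add(add(Z, Z), Z))
  [1] add(mul(S(add(SZ, SZ)), SSSZ), add(add(Z, Z), Z))
  [2] add(add(SSSZ, mul(add(SZ, SZ), SSSZ)), add(add(Z, Z), Z))
  [3] add(S(add(SSZ, mul(add(SZ, SZ), SSSZ))), add(add(Z, Z), Z))
  [4] S(add(add(SSZ, mul(add(SZ, SZ), SSSZ)), add(add(Z, Z), Z)))
  [5] S(add(S(add(SZ, mul(add(SZ, SZ), SSSZ))), add(add(Z, Z), Z)))
  [6] S(S(add(add(SZ, mul(add(SZ, SZ), SSSZ)), add(add(Z, Z), Z))))
  [7] S(S(add(S(add(Z, mul(add(SZ, SZ), SSSZ))), add(add(Z, Z), Z))))
  [8] S(S(S(add(add(Z, mul(add(SZ, SZ), SSSZ)), add(add(Z, Z), Z)))))
  [9] S(S(S(add(mul(add(SZ, SZ), SSSZ), add(add(Z, Z), Z)))))
  [10] S(S(S(add(mul(S(add(Z, SZ)), SSSZ), add(add(Z, Z), Z)))))
  [11] S(S(S(add(add(SSSZ, mul(add(Z, SZ), SSSZ)), add(add(Z, Z), Z)))))
  [12] S(S(S(add(S(add(SSZ, mul(add(Z, SZ), SSSZ))), add(add(Z, Z), Z)))))
  [13] S(S(S(S(add(add(SSZ, mul(add(Z, SZ), SSSZ)), add(add(Z, Z), Z))))))
  [14] S(S(S(S(add(S(add(SZ, mul(add(Z, SZ), SSSZ))), add(add(Z, Z), Z))))))
  [15] S(S(S(S(S(add(add(SZ, mul(add(Z, SZ), SSSZ)), add(add(Z, Z), Z)))))))
  [16] S(S(S(S(S(add(S(add(Z, mul(add(Z, SZ), SSSZ))), add(add(Z, Z), Z)))))))
  [17] S(S(S(S(S(S(add(add(Z, mul(add(Z, SZ), SSSZ)), add(add(Z, Z), Z))))))))
  [18] S(S(S(S(S(S(add(mul(add(Z, SZ), SSSZ), add(add(Z, Z), Z))))))))
  [19] S(S(S(S(S(S(add(mul(SZ, SSSZ), add(add(Z, Z), Z))))))))
  [20] S(S(S(S(S(S(add(add(SSSZ, mul(Z, SSSZ)), add(add(Z, Z), Z))))))))
  [21] S(S(S(S(S(S(add(S(add(SSZ, mul(Z, SSSZ))), add(add(Z, Z), Z))))))))
  [22] S(S(S(S(S(S(S(add(add(SSZ, mul(Z, SSSZ)), add(add(Z, Z), Z)))))))))
  [23] S(S(S(S(S(S(S(add(S(add(SZ, mul(Z, SSSZ))), add(add(Z, Z), Z)))))))))
  [24] S(S(S(S(S(S(S(S(add(add(SZ, mul(Z, SSSZ)), add(add(Z, Z), Z))))))))))
  [25] S(S(S(S(S(S(S(S(add(S(add(Z, mul(Z, SSSZ))), add(add(Z, Z), Z))))))))))
  [26] S(S(S(S(S(S(S(S(S(add(add(Z, mul(Z, SSSZ)), add(add(Z, Z), Z)))))))))))
  [27] S(S(S(S(S(S(S(S(S(add(mul(Z, SSSZ), add(add(Z, Z), Z)))))))))))
  [28] S(S(S(S(S(S(S(S(S(add(Z, add(add(Z, Z), Z)))))))))))
  [29] S(S(S(S(S(S(S(S(S(add(add(Z, Z), Z))))))))))
  [30] S(S(S(S(S(S(S(S(S(add(Z, Z))))))))))
  [31] S^9(Z)

Answer: DIFFERENT — A ⇓ S^8(Z), B ⇓ S^9(Z)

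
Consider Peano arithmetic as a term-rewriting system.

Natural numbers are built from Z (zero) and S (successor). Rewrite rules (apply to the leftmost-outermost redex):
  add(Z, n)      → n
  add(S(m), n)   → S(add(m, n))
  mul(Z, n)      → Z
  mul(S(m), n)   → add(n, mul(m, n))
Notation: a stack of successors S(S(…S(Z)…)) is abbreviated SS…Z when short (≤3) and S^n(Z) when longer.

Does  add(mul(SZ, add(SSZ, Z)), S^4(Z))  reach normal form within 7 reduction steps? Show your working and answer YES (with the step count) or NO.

  start: add(mul(SZ, add(SSZ, Z)), S^4(Z))
  →1  add(add(add(SSZ, Z), mul(Z, add(SSZ, Z))), S^4(Z))
  →2  add(add(S(add(SZ, Z)), mul(Z, add(SSZ, Z))), S^4(Z))
  →3  add(S(add(add(SZ, Z), mul(Z, add(SSZ, Z)))), S^4(Z))
  →4  S(add(add(add(SZ, Z), mul(Z, add(SSZ, Z))), S^4(Z)))
  →5  S(add(add(S(add(Z, Z)), mul(Z, add(SSZ, Z))), S^4(Z)))
  →6  S(add(S(add(add(Z, Z), mul(Z, add(SSZ, Z)))), S^4(Z)))
  →7  S(S(add(add(add(Z, Z), mul(Z, add(SSZ, Z))), S^4(Z))))

Answer: NO — after 7 steps the term is S(S(add(add(add(Z, Z), mul(Z, add(SSZ, Z))), S^4(Z)))), not yet normal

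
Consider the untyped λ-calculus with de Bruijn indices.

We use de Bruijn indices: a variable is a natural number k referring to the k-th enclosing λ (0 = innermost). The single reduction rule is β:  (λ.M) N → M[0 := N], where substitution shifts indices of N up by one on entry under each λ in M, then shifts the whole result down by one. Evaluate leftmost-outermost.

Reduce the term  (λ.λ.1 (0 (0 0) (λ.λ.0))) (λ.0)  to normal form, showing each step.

Answer: normal form = λ.0 (0 0) (λ.λ.0)  (in 2 steps)

Working:
  start: (λ.λ.1 (0 (0 0) (λ.λ.0))) (λ.0)
  →1  λ.(λ.0) (0 (0 0) (λ.λ.0))
  →2  λ.0 (0 0) (λ.λ.0)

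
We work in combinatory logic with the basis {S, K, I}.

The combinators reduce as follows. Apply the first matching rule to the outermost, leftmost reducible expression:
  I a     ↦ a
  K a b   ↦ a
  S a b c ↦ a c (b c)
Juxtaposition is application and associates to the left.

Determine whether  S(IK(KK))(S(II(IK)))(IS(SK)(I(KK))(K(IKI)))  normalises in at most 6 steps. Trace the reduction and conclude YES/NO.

  start: S(IK(KK))(S(II(IK)))(IS(SK)(I(KK))(K(IKI)))
  →1  IK(KK)(IS(SK)(I(KK))(K(IKI)))(S(II(IK))(IS(SK)(I(KK))(K(IKI))))
  →2  K(KK)(IS(SK)(I(KK))(K(IKI)))(S(II(IK))(IS(SK)(I(KK))(K(IKI))))
  →3  KK(S(II(IK))(IS(SK)(I(KK))(K(IKI))))
  →4  K

Answer: YES — reaches normal form K in 4 ≤ 6 steps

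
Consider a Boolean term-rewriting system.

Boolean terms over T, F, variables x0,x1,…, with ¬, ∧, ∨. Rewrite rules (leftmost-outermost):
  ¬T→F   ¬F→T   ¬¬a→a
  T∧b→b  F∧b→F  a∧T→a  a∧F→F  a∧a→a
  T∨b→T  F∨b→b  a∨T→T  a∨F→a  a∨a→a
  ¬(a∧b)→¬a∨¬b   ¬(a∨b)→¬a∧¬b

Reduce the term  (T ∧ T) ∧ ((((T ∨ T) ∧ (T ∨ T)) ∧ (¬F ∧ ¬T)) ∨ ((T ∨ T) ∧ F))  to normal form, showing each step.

Answer: normal form = F  (in 10 steps)

Reduction:
  start: (T ∧ T) ∧ ((((T ∨ T) ∧ (T ∨ T)) ∧ (¬F ∧ ¬T)) ∨ ((T ∨ T) ∧ F))
  step 1: T ∧ ((((T ∨ T) ∧ (T ∨ T)) ∧ (¬F ∧ ¬T)) ∨ ((T ∨ T) ∧ F))
  step 2: (((T ∨ T) ∧ (T ∨ T)) ∧ (¬F ∧ ¬T)) ∨ ((T ∨ T) ∧ F)
  step 3: ((T ∨ T) ∧ (¬F ∧ ¬T)) ∨ ((T ∨ T) ∧ F)
  step 4: (T ∧ (¬F ∧ ¬T)) ∨ ((T ∨ T) ∧ F)
  step 5: (¬F ∧ ¬T) ∨ ((T ∨ T) ∧ F)
  step 6: (T ∧ ¬T) ∨ ((T ∨ T) ∧ F)
  step 7: ¬T ∨ ((T ∨ T) ∧ F)
  step 8: F ∨ ((T ∨ T) ∧ F)
  step 9: (T ∨ T) ∧ F
  step 10: F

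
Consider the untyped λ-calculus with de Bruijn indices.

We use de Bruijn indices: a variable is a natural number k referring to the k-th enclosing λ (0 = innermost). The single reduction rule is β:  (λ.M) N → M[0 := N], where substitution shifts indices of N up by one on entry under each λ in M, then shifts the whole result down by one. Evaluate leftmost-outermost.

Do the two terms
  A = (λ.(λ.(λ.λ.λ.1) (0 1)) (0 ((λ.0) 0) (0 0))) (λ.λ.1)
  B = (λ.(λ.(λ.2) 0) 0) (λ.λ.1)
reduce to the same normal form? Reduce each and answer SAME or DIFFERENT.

Answer: SAME — A ⇓ λ.λ.1, B ⇓ λ.λ.1

Reduction:
Term A:
  start: (λ.(λ.(λ.λ.λ.1) (0 1)) (0 ((λ.0) 0) (0 0))) (λ.λ.1)
  [1] (λ.(λ.λ.λ.1) (0 (λ.λ.1))) ((λ.λ.1) ((λ.0) (λ.λ.1)) ((λ.λ.1) (λ.λ.1)))
  [2] (λ.λ.λ.1) ((λ.λ.1) ((λ.0) (λ.λ.1)) ((λ.λ.1) (λ.λ.1)) (λ.λ.1))
  [3] λ.λ.1

Term B:
  start: (λ.(λ.(λ.2) 0) 0) (λ.λ.1)
  [1] (λ.(λ.λ.λ.1) 0) (λ.λ.1)
  [2] (λ.λ.λ.1) (λ.λ.1)
  [3] λ.λ.1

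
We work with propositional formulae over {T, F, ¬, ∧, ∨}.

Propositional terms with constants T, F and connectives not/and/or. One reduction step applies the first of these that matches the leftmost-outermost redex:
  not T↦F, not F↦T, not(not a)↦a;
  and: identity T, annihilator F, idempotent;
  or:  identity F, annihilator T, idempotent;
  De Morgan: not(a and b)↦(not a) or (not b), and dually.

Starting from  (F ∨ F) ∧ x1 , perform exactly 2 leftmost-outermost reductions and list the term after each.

Answer: after 2 steps: F

Derivation:
  start: (F ∨ F) ∧ x1
  step 1: F ∧ x1
  step 2: F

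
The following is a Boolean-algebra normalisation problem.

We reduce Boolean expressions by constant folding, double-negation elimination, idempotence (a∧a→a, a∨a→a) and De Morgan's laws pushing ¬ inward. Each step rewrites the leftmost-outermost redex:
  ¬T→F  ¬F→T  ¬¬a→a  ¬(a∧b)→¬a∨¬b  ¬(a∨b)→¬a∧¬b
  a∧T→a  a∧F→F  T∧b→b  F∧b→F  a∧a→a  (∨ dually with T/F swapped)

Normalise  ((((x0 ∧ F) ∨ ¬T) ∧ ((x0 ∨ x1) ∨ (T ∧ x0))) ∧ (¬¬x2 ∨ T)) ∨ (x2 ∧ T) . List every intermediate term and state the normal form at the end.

Answer: normal form = x2  (in 7 steps)

Derivation:
  start: ((((x0 ∧ F) ∨ ¬T) ∧ ((x0 ∨ x1) ∨ (T ∧ x0))) ∧ (¬¬x2 ∨ T)) ∨ (x2 ∧ T)
  →1  (((F ∨ ¬T) ∧ ((x0 ∨ x1) ∨ (T ∧ x0))) ∧ (¬¬x2 ∨ T)) ∨ (x2 ∧ T)
  →2  ((¬T ∧ ((x0 ∨ x1) ∨ (T ∧ x0))) ∧ (¬¬x2 ∨ T)) ∨ (x2 ∧ T)
  →3  ((F ∧ ((x0 ∨ x1) ∨ (T ∧ x0))) ∧ (¬¬x2 ∨ T)) ∨ (x2 ∧ T)
  →4  (F ∧ (¬¬x2 ∨ T)) ∨ (x2 ∧ T)
  →5  F ∨ (x2 ∧ T)
  →6  x2 ∧ T
  →7  x2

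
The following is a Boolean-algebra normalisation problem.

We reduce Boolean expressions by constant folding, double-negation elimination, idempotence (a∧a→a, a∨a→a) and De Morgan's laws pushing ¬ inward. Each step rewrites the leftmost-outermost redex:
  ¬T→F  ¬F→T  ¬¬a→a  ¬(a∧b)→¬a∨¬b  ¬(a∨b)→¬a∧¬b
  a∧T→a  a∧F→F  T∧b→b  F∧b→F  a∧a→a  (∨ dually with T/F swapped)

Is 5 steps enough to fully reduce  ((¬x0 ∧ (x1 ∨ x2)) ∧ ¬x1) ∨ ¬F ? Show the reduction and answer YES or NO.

Answer: YES — reaches normal form T in 2 ≤ 5 steps

Derivation:
  start: ((¬x0 ∧ (x1 ∨ x2)) ∧ ¬x1) ∨ ¬F
  →1  ((¬x0 ∧ (x1 ∨ x2)) ∧ ¬x1) ∨ T
  →2  T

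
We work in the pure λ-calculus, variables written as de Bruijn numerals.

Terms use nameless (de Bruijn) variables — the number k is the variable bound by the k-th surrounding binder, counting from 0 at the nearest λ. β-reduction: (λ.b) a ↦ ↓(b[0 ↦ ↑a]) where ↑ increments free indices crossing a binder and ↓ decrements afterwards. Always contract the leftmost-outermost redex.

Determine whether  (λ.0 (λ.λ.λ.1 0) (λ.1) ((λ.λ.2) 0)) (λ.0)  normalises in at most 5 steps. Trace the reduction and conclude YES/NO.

  start: (λ.0 (λ.λ.λ.1 0) (λ.1) ((λ.λ.2) 0)) (λ.0)
  step 1: (λ.0) (λ.λ.λ.1 0) (λ.λ.0) ((λ.λ.λ.0) (λ.0))
  step 2: (λ.λ.λ.1 0) (λ.λ.0) ((λ.λ.λ.0) (λ.0))
  step 3: (λ.λ.1 0) ((λ.λ.λ.0) (λ.0))
  step 4: λ.(λ.λ.λ.0) (λ.0) 0
  step 5: λ.(λ.λ.0) 0

Answer: NO — after 5 steps the term is λ.(λ.λ.0) 0, not yet normal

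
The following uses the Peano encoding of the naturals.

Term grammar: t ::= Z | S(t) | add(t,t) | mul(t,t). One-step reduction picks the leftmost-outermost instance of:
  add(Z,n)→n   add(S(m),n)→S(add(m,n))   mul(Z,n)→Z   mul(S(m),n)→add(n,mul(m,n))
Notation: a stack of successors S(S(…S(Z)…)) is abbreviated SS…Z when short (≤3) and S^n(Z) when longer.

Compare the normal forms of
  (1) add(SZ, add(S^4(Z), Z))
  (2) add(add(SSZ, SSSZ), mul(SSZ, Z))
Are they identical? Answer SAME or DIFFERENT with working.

Term A:
  start: add(SZ, add(S^4(Z), Z))
  step 1: S(add(Z, add(S^4(Z), Z)))
  step 2: S(add(S^4(Z), Z))
  step 3: S(S(add(SSSZ, Z)))
  step 4: S(S(S(add(SSZ, Z))))
  step 5: S(S(S(S(add(SZ, Z)))))
  step 6: S(S(S(S(S(add(Z, Z))))))
  step 7: S^5(Z)

Term B:
  start: add(add(SSZ, SSSZ), mul(SSZ, Z))
  step 1: add(S(add(SZ, SSSZ)), mul(SSZ, Z))
  step 2: S(add(add(SZ, SSSZ), mul(SSZ, Z)))
  step 3: S(add(S(add(Z, SSSZ)), mul(SSZ, Z)))
  step 4: S(S(add(add(Z, SSSZ), mul(SSZ, Z))))
  step 5: S(S(add(SSSZ, mul(SSZ, Z))))
  step 6: S(S(S(add(SSZ, mul(SSZ, Z)))))
  step 7: S(S(S(S(add(SZ, mul(SSZ, Z))))))
  step 8: S(S(S(S(S(add(Z, mul(SSZ, Z)))))))
  step 9: S(S(S(S(S(mul(SSZ, Z))))))
  step 10: S(S(S(S(S(add(Z, mul(SZ, Z)))))))
  step 11: S(S(S(S(S(mul(SZ, Z))))))
  step 12: S(S(S(S(S(add(Z, mul(Z, Z)))))))
  step 13: S(S(S(S(S(mul(Z, Z))))))
  step 14: S^5(Z)

Answer: SAME — A ⇓ S^5(Z), B ⇓ S^5(Z)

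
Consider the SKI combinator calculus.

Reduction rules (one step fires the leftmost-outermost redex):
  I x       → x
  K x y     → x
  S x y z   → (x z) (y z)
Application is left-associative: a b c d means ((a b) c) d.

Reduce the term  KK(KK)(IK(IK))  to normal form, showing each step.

  start: KK(KK)(IK(IK))
  step 1: K(IK(IK))
  step 2: K(K(IK))
  step 3: K(KK)

Answer: normal form = K(KK)  (in 3 steps)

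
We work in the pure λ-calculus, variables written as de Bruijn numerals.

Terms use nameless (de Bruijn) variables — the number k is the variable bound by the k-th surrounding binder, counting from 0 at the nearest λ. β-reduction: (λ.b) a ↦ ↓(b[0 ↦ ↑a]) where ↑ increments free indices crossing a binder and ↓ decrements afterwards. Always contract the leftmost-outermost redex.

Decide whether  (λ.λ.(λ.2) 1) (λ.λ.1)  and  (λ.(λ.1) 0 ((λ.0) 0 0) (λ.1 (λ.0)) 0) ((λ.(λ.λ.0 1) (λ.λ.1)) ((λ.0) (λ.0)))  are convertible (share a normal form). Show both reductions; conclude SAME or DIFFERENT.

Answer: SAME — A ⇓ λ.λ.λ.1, B ⇓ λ.λ.λ.1

Working:
Term A:
  start: (λ.λ.(λ.2) 1) (λ.λ.1)
  [1] λ.(λ.λ.λ.1) (λ.λ.1)
  [2] λ.λ.λ.1

Term B:
  start: (λ.(λ.1) 0 ((λ.0) 0 0) (λ.1 (λ.0)) 0) ((λ.(λ.λ.0 1) (λ.λ.1)) ((λ.0) (λ.0)))
  [1] (λ.(λ.(λ.λ.0 1) (λ.λ.1)) ((λ.0) (λ.0))) ((λ.(λ.λ.0 1) (λ.λ.1)) ((λ.0) (λ.0))) ((λ.0) ((λ.(λ.λ.0 1) (λ.λ.1)) ((λ.0) (λ.0))) ((λ.(λ.λ.0 1) (λ.λ.1)) ((λ.0) (λ.0)))) (λ.(λ.(λ.λ.0 1) (λ.λ.1)) ((λ.0) (λ.0)) (λ.0)) ((λ.(λ.λ.0 1) (λ.λ.1)) ((λ.0) (λ.0)))
  [2] (λ.(λ.λ.0 1) (λ.λ.1)) ((λ.0) (λ.0)) ((λ.0) ((λ.(λ.λ.0 1) (λ.λ.1)) ((λ.0) (λ.0))) ((λ.(λ.λ.0 1) (λ.λ.1)) ((λ.0) (λ.0)))) (λ.(λ.(λ.λ.0 1) (λ.λ.1)) ((λ.0) (λ.0)) (λ.0)) ((λ.(λ.λ.0 1) (λ.λ.1)) ((λ.0) (λ.0)))
  [3] (λ.λ.0 1) (λ.λ.1) ((λ.0) ((λ.(λ.λ.0 1) (λ.λ.1)) ((λ.0) (λ.0))) ((λ.(λ.λ.0 1) (λ.λ.1)) ((λ.0) (λ.0)))) (λ.(λ.(λ.λ.0 1) (λ.λ.1)) ((λ.0) (λ.0)) (λ.0)) ((λ.(λ.λ.0 1) (λ.λ.1)) ((λ.0) (λ.0)))
  [4] (λ.0 (λ.λ.1)) ((λ.0) ((λ.(λ.λ.0 1) (λ.λ.1)) ((λ.0) (λ.0))) ((λ.(λ.λ.0 1) (λ.λ.1)) ((λ.0) (λ.0)))) (λ.(λ.(λ.λ.0 1) (λ.λ.1)) ((λ.0) (λ.0)) (λ.0)) ((λ.(λ.λ.0 1) (λ.λ.1)) ((λ.0) (λ.0)))
  [5] (λ.0) ((λ.(λ.λ.0 1) (λ.λ.1)) ((λ.0) (λ.0))) ((λ.(λ.λ.0 1) (λ.λ.1)) ((λ.0) (λ.0))) (λ.λ.1) (λ.(λ.(λ.λ.0 1) (λ.λ.1)) ((λ.0) (λ.0)) (λ.0)) ((λ.(λ.λ.0 1) (λ.λ.1)) ((λ.0) (λ.0)))
  [6] (λ.(λ.λ.0 1) (λ.λ.1)) ((λ.0) (λ.0)) ((λ.(λ.λ.0 1) (λ.λ.1)) ((λ.0) (λ.0))) (λ.λ.1) (λ.(λ.(λ.λ.0 1) (λ.λ.1)) ((λ.0) (λ.0)) (λ.0)) ((λ.(λ.λ.0 1) (λ.λ.1)) ((λ.0) (λ.0)))
  [7] (λ.λ.0 1) (λ.λ.1) ((λ.(λ.λ.0 1) (λ.λ.1)) ((λ.0) (λ.0))) (λ.λ.1) (λ.(λ.(λ.λ.0 1) (λ.λ.1)) ((λ.0) (λ.0)) (λ.0)) ((λ.(λ.λ.0 1) (λ.λ.1)) ((λ.0) (λ.0)))
  [8] (λ.0 (λ.λ.1)) ((λ.(λ.λ.0 1) (λ.λ.1)) ((λ.0) (λ.0))) (λ.λ.1) (λ.(λ.(λ.λ.0 1) (λ.λ.1)) ((λ.0) (λ.0)) (λ.0)) ((λ.(λ.λ.0 1) (λ.λ.1)) ((λ.0) (λ.0)))
  [9] (λ.(λ.λ.0 1) (λ.λ.1)) ((λ.0) (λ.0)) (λ.λ.1) (λ.λ.1) (λ.(λ.(λ.λ.0 1) (λ.λ.1)) ((λ.0) (λ.0)) (λ.0)) ((λ.(λ.λ.0 1) (λ.λ.1)) ((λ.0) (λ.0)))
  [10] (λ.λ.0 1) (λ.λ.1) (λ.λ.1) (λ.λ.1) (λ.(λ.(λ.λ.0 1) (λ.λ.1)) ((λ.0) (λ.0)) (λ.0)) ((λ.(λ.λ.0 1) (λ.λ.1)) ((λ.0) (λ.0)))
  [11] (λ.0 (λ.λ.1)) (λ.λ.1) (λ.λ.1) (λ.(λ.(λ.λ.0 1) (λ.λ.1)) ((λ.0) (λ.0)) (λ.0)) ((λ.(λ.λ.0 1) (λ.λ.1)) ((λ.0) (λ.0)))
  [12] (λ.λ.1) (λ.λ.1) (λ.λ.1) (λ.(λ.(λ.λ.0 1) (λ.λ.1)) ((λ.0) (λ.0)) (λ.0)) ((λ.(λ.λ.0 1) (λ.λ.1)) ((λ.0) (λ.0)))
  [13] (λ.λ.λ.1) (λ.λ.1) (λ.(λ.(λ.λ.0 1) (λ.λ.1)) ((λ.0) (λ.0)) (λ.0)) ((λ.(λ.λ.0 1) (λ.λ.1)) ((λ.0) (λ.0)))
  [14] (λ.λ.1) (λ.(λ.(λ.λ.0 1) (λ.λ.1)) ((λ.0) (λ.0)) (λ.0)) ((λ.(λ.λ.0 1) (λ.λ.1)) ((λ.0) (λ.0)))
  [15] (λ.λ.(λ.(λ.λ.0 1) (λ.λ.1)) ((λ.0) (λ.0)) (λ.0)) ((λ.(λ.λ.0 1) (λ.λ.1)) ((λ.0) (λ.0)))
  [16] λ.(λ.(λ.λ.0 1) (λ.λ.1)) ((λ.0) (λ.0)) (λ.0)
  [17] λ.(λ.λ.0 1) (λ.λ.1) (λ.0)
  [18] λ.(λ.0 (λ.λ.1)) (λ.0)
  [19] λ.(λ.0) (λ.λ.1)
  [20] λ.λ.λ.1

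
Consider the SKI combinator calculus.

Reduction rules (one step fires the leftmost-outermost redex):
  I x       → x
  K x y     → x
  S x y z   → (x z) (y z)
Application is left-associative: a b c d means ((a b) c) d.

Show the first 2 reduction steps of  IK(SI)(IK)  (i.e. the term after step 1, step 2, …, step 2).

Answer: after 2 steps: SI

Derivation:
  start: IK(SI)(IK)
  →1  K(SI)(IK)
  →2  SI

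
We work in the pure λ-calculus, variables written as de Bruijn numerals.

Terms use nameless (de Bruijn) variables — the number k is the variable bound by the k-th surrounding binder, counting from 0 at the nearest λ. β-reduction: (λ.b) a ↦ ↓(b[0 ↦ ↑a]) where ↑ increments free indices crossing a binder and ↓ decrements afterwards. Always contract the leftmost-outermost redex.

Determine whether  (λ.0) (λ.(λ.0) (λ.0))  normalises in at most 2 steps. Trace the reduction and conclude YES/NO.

  start: (λ.0) (λ.(λ.0) (λ.0))
  →1  λ.(λ.0) (λ.0)
  →2  λ.λ.0

Answer: YES — reaches normal form λ.λ.0 in 2 ≤ 2 steps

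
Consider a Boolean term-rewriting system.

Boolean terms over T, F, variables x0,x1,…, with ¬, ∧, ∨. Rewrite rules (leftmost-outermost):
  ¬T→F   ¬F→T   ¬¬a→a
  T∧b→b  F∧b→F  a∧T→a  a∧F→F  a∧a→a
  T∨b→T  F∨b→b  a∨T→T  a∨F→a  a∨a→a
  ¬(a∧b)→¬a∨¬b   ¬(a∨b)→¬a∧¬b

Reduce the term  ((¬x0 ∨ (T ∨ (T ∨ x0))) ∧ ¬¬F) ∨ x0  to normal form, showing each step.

Answer: normal form = x0  (in 5 steps)

Reduction:
  start: ((¬x0 ∨ (T ∨ (T ∨ x0))) ∧ ¬¬F) ∨ x0
  [1] ((¬x0 ∨ T) ∧ ¬¬F) ∨ x0
  [2] (T ∧ ¬¬F) ∨ x0
  [3] ¬¬F ∨ x0
  [4] F ∨ x0
  [5] x0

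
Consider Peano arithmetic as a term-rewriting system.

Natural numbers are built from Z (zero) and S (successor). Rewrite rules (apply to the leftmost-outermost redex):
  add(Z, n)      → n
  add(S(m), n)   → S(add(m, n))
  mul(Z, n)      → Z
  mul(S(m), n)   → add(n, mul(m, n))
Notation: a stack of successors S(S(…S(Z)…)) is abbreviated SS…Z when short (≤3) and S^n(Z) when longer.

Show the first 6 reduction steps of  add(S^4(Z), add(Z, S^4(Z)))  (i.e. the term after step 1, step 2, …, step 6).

  start: add(S^4(Z), add(Z, S^4(Z)))
  step 1: S(add(SSSZ, add(Z, S^4(Z))))
  step 2: S(S(add(SSZ, add(Z, S^4(Z)))))
  step 3: S(S(S(add(SZ, add(Z, S^4(Z))))))
  step 4: S(S(S(S(add(Z, add(Z, S^4(Z)))))))
  step 5: S(S(S(S(add(Z, S^4(Z))))))
  step 6: S^8(Z)

Answer: after 6 steps: S^8(Z)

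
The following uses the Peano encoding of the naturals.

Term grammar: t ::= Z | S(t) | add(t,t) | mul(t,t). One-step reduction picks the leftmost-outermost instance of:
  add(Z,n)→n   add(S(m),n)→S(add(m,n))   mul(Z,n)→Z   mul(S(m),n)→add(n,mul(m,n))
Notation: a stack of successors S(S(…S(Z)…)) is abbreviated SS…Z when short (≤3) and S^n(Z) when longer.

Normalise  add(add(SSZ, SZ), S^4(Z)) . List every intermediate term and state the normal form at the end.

  start: add(add(SSZ, SZ), S^4(Z))
  [1] add(S(add(SZ, SZ)), S^4(Z))
  [2] S(add(add(SZ, SZ), S^4(Z)))
  [3] S(add(S(add(Z, SZ)), S^4(Z)))
  [4] S(S(add(add(Z, SZ), S^4(Z))))
  [5] S(S(add(SZ, S^4(Z))))
  [6] S(S(S(add(Z, S^4(Z)))))
  [7] S^7(Z)

Answer: normal form = S^7(Z)  (in 7 steps)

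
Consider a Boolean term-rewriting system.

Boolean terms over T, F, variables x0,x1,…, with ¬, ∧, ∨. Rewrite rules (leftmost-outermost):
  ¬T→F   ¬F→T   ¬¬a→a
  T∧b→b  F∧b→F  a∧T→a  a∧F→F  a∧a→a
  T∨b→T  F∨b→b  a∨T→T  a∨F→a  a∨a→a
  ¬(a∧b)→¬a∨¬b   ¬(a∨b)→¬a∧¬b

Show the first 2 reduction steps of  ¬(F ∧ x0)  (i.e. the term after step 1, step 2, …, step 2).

Answer: after 2 steps: T ∨ ¬x0

Reduction:
  start: ¬(F ∧ x0)
  →1  ¬F ∨ ¬x0
  →2  T ∨ ¬x0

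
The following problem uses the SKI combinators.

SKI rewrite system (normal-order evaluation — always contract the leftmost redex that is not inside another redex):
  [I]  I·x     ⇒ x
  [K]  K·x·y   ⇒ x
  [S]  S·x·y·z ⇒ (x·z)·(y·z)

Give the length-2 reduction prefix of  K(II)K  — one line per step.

  start: K(II)K
  step 1: II
  step 2: I

Answer: after 2 steps: I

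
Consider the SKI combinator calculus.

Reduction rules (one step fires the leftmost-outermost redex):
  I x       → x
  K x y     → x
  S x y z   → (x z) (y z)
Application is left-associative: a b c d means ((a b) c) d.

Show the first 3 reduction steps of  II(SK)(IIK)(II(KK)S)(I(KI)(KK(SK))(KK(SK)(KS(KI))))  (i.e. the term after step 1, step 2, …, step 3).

Answer: after 3 steps: K(II(KK)S)(IIK(II(KK)S))(I(KI)(KK(SK))(KK(SK)(KS(KI))))

Working:
  start: II(SK)(IIK)(II(KK)S)(I(KI)(KK(SK))(KK(SK)(KS(KI))))
  →1  I(SK)(IIK)(II(KK)S)(I(KI)(KK(SK))(KK(SK)(KS(KI))))
  →2  SK(IIK)(II(KK)S)(I(KI)(KK(SK))(KK(SK)(KS(KI))))
  →3  K(II(KK)S)(IIK(II(KK)S))(I(KI)(KK(SK))(KK(SK)(KS(KI))))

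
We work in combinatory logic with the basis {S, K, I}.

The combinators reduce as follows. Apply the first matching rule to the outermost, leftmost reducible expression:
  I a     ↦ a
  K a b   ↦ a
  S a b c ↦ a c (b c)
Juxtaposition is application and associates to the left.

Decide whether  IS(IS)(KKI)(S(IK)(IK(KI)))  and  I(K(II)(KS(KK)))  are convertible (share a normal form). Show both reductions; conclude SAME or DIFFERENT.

Term A:
  start: IS(IS)(KKI)(S(IK)(IK(KI)))
  →1  S(IS)(KKI)(S(IK)(IK(KI)))
  →2  IS(S(IK)(IK(KI)))(KKI(S(IK)(IK(KI))))
  →3  S(S(IK)(IK(KI)))(KKI(S(IK)(IK(KI))))
  →4  S(SK(IK(KI)))(KKI(S(IK)(IK(KI))))
  →5  S(SK(K(KI)))(KKI(S(IK)(IK(KI))))
  →6  S(SK(K(KI)))(K(S(IK)(IK(KI))))
  →7  S(SK(K(KI)))(K(SK(IK(KI))))
  →8  S(SK(K(KI)))(K(SK(K(KI))))

Term B:
  start: I(K(II)(KS(KK)))
  →1  K(II)(KS(KK))
  →2  II
  →3  I

Answer: DIFFERENT — A ⇓ S(SK(K(KI)))(K(SK(K(KI)))), B ⇓ I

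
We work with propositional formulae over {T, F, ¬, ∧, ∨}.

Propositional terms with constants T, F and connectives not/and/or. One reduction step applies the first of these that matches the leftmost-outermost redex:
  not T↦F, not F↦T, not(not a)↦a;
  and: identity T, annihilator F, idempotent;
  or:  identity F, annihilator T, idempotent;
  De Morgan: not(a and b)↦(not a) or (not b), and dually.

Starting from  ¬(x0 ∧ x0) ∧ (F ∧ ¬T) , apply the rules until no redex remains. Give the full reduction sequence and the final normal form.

  start: ¬(x0 ∧ x0) ∧ (F ∧ ¬T)
  step 1: (¬x0 ∨ ¬x0) ∧ (F ∧ ¬T)
  step 2: ¬x0 ∧ (F ∧ ¬T)
  step 3: ¬x0 ∧ F
  step 4: F

Answer: normal form = F  (in 4 steps)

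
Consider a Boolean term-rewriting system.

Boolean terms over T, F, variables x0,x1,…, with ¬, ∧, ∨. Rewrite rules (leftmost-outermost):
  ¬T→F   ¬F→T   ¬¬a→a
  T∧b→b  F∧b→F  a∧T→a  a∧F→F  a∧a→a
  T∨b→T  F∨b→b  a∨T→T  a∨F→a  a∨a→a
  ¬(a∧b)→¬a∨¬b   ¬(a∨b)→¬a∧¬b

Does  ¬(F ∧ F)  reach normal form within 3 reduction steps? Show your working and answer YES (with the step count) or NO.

  start: ¬(F ∧ F)
  [1] ¬F ∨ ¬F
  [2] ¬F
  [3] T

Answer: YES — reaches normal form T in 3 ≤ 3 steps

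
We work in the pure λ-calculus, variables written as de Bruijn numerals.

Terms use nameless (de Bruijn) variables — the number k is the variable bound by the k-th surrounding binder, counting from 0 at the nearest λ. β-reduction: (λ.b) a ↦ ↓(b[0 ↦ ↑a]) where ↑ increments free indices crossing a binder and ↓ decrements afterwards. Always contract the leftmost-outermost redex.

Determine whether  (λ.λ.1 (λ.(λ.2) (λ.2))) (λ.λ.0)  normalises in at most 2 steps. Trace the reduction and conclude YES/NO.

  start: (λ.λ.1 (λ.(λ.2) (λ.2))) (λ.λ.0)
  step 1: λ.(λ.λ.0) (λ.(λ.2) (λ.2))
  step 2: λ.λ.0

Answer: YES — reaches normal form λ.λ.0 in 2 ≤ 2 steps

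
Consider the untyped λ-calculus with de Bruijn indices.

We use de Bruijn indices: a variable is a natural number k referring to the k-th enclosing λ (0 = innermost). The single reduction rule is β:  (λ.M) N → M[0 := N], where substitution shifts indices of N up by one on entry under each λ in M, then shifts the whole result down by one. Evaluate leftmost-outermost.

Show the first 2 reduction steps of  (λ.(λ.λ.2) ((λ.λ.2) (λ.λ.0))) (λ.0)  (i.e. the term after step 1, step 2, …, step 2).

  start: (λ.(λ.λ.2) ((λ.λ.2) (λ.λ.0))) (λ.0)
  →1  (λ.λ.λ.0) ((λ.λ.λ.0) (λ.λ.0))
  →2  λ.λ.0

Answer: after 2 steps: λ.λ.0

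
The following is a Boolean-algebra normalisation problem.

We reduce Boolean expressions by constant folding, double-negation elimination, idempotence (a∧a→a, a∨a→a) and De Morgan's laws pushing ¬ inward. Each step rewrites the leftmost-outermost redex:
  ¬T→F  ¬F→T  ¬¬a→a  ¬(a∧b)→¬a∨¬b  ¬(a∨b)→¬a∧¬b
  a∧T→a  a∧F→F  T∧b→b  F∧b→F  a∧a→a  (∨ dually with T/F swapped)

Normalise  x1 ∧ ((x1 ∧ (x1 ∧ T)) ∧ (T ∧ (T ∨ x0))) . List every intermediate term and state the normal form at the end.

Answer: normal form = x1  (in 6 steps)

Derivation:
  start: x1 ∧ ((x1 ∧ (x1 ∧ T)) ∧ (T ∧ (T ∨ x0)))
  →1  x1 ∧ ((x1 ∧ x1) ∧ (T ∧ (T ∨ x0)))
  →2  x1 ∧ (x1 ∧ (T ∧ (T ∨ x0)))
  →3  x1 ∧ (x1 ∧ (T ∨ x0))
  →4  x1 ∧ (x1 ∧ T)
  →5  x1 ∧ x1
  →6  x1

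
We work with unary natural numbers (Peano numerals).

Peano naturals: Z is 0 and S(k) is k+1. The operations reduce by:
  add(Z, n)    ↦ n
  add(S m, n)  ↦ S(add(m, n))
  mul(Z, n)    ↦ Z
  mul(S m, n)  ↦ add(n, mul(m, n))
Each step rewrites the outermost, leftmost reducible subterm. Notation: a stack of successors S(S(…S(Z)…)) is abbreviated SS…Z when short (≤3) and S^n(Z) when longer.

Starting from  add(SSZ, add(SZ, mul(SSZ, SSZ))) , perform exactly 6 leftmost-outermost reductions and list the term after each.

Answer: after 6 steps: S(S(S(add(SSZ, mul(SZ, SSZ)))))

Derivation:
  start: add(SSZ, add(SZ, mul(SSZ, SSZ)))
  →1  S(add(SZ, add(SZ, mul(SSZ, SSZ))))
  →2  S(S(add(Z, add(SZ, mul(SSZ, SSZ)))))
  →3  S(S(add(SZ, mul(SSZ, SSZ))))
  →4  S(S(S(add(Z, mul(SSZ, SSZ)))))
  →5  S(S(S(mul(SSZ, SSZ))))
  →6  S(S(S(add(SSZ, mul(SZ, SSZ)))))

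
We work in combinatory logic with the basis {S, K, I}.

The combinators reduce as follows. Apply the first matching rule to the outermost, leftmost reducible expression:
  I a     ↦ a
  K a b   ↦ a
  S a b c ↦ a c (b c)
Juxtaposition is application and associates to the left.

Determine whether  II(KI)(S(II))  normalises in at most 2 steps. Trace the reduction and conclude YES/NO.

Answer: NO — after 2 steps the term is KI(S(II)), not yet normal

Reduction:
  start: II(KI)(S(II))
  →1  I(KI)(S(II))
  →2  KI(S(II))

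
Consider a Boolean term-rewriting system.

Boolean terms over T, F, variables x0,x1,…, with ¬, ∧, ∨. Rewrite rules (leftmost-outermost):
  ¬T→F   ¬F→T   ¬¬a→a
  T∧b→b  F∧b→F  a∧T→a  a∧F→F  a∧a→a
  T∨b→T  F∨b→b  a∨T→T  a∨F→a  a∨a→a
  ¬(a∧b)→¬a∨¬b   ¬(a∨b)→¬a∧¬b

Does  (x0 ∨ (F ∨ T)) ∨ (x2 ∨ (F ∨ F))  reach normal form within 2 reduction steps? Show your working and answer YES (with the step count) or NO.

  start: (x0 ∨ (F ∨ T)) ∨ (x2 ∨ (F ∨ F))
  [1] (x0 ∨ T) ∨ (x2 ∨ (F ∨ F))
  [2] T ∨ (x2 ∨ (F ∨ F))

Answer: NO — after 2 steps the term is T ∨ (x2 ∨ (F ∨ F)), not yet normal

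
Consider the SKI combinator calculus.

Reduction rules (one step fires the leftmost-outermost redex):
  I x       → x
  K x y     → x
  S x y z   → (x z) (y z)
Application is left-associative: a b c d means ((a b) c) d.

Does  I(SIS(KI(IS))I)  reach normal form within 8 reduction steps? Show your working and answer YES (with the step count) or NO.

Answer: YES — reaches normal form SII in 6 ≤ 8 steps

Working:
  start: I(SIS(KI(IS))I)
  step 1: SIS(KI(IS))I
  step 2: I(KI(IS))(S(KI(IS)))I
  step 3: KI(IS)(S(KI(IS)))I
  step 4: I(S(KI(IS)))I
  step 5: S(KI(IS))I
  step 6: SII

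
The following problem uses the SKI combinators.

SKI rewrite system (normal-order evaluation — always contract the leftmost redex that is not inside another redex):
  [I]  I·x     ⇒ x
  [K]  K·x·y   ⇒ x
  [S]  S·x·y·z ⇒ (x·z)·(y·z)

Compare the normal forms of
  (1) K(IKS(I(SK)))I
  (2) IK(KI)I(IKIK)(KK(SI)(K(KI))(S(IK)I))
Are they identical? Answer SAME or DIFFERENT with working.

Answer: DIFFERENT — A ⇓ S, B ⇓ K(KI)

Working:
Term A:
  start: K(IKS(I(SK)))I
  [1] IKS(I(SK))
  [2] KS(I(SK))
  [3] S

Term B:
  start: IK(KI)I(IKIK)(KK(SI)(K(KI))(S(IK)I))
  [1] K(KI)I(IKIK)(KK(SI)(K(KI))(S(IK)I))
  [2] KI(IKIK)(KK(SI)(K(KI))(S(IK)I))
  [3] I(KK(SI)(K(KI))(S(IK)I))
  [4] KK(SI)(K(KI))(S(IK)I)
  [5] K(K(KI))(S(IK)I)
  [6] K(KI)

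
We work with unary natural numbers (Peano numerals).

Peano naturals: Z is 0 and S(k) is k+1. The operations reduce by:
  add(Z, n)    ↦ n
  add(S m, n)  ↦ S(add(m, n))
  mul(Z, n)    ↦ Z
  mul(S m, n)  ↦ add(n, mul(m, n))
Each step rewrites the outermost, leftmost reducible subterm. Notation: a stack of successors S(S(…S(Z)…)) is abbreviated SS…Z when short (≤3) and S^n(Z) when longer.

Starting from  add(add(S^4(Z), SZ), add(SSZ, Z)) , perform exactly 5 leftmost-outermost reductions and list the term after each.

Answer: after 5 steps: S(S(add(S(add(SZ, SZ)), add(SSZ, Z))))

Working:
  start: add(add(S^4(Z), SZ), add(SSZ, Z))
  →1  add(S(add(SSSZ, SZ)), add(SSZ, Z))
  →2  S(add(add(SSSZ, SZ), add(SSZ, Z)))
  →3  S(add(S(add(SSZ, SZ)), add(SSZ, Z)))
  →4  S(S(add(add(SSZ, SZ), add(SSZ, Z))))
  →5  S(S(add(S(add(SZ, SZ)), add(SSZ, Z))))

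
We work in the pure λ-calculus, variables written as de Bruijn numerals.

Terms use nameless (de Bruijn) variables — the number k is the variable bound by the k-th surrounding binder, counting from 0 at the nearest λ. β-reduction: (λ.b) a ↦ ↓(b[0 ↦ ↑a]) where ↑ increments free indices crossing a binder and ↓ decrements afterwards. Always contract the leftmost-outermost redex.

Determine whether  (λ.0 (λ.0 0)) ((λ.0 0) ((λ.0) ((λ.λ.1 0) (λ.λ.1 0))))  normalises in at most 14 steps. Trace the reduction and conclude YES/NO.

Answer: YES — reaches normal form λ.0 0 in 12 ≤ 14 steps

Working:
  start: (λ.0 (λ.0 0)) ((λ.0 0) ((λ.0) ((λ.λ.1 0) (λ.λ.1 0))))
  step 1: (λ.0 0) ((λ.0) ((λ.λ.1 0) (λ.λ.1 0))) (λ.0 0)
  step 2: (λ.0) ((λ.λ.1 0) (λ.λ.1 0)) ((λ.0) ((λ.λ.1 0) (λ.λ.1 0))) (λ.0 0)
  step 3: (λ.λ.1 0) (λ.λ.1 0) ((λ.0) ((λ.λ.1 0) (λ.λ.1 0))) (λ.0 0)
  step 4: (λ.(λ.λ.1 0) 0) ((λ.0) ((λ.λ.1 0) (λ.λ.1 0))) (λ.0 0)
  step 5: (λ.λ.1 0) ((λ.0) ((λ.λ.1 0) (λ.λ.1 0))) (λ.0 0)
  step 6: (λ.(λ.0) ((λ.λ.1 0) (λ.λ.1 0)) 0) (λ.0 0)
  step 7: (λ.0) ((λ.λ.1 0) (λ.λ.1 0)) (λ.0 0)
  step 8: (λ.λ.1 0) (λ.λ.1 0) (λ.0 0)
  step 9: (λ.(λ.λ.1 0) 0) (λ.0 0)
  step 10: (λ.λ.1 0) (λ.0 0)
  step 11: λ.(λ.0 0) 0
  step 12: λ.0 0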